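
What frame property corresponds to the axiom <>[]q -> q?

Equivalently (dual form): q → □◇q.
Suppose q→□◇q is valid. Take Rxy and set V(q)={x}. Then q at x, so □◇q at x, so ◇q at y, so some z with Ryz has q; z=x, i.e. Ryx.

Symmetry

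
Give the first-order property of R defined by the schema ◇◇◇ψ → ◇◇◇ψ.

This is a Sahlqvist (Geach-type) schema ◇^3□^0ψ → □^0◇^3ψ.
First-order correspondent: ∀x ∀y (xR³y → ∃w (y = w ∧ xR³w)).

∀x ∀y (xR³y → ∃w (y = w ∧ xR³w))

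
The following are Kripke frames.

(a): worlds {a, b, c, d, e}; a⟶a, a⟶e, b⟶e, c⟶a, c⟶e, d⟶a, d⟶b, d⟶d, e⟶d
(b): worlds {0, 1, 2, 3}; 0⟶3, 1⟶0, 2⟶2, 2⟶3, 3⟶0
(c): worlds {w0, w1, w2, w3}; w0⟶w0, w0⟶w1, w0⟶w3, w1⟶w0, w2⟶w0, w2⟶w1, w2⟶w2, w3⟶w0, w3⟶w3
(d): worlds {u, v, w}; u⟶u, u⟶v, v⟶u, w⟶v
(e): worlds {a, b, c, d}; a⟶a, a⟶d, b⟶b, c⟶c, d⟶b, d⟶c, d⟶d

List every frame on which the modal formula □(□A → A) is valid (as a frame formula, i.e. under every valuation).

(e)

Frame correspondent (Sahlqvist): ∀x ∀y (Rxy → Ryy) — i.e. shift-reflexivity.
(a): fails — Rae but not Ree.
(b): fails — R10 but not R00.
(c): fails — Rw0w1 but not Rw1w1.
(d): fails — Ruv but not Rvv.
(e): satisfies the condition.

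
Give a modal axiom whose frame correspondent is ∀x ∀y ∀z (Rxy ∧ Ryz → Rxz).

□ψ → □□ψ

A defining formula is □ψ → □□ψ (the 4 axiom).
Suppose □ψ→□□ψ is valid. Take Rxy, Ryz and set V(ψ)={w : Rxw}. Then □ψ at x, so □□ψ at x, so □ψ at y, so ψ at z, i.e. Rxz.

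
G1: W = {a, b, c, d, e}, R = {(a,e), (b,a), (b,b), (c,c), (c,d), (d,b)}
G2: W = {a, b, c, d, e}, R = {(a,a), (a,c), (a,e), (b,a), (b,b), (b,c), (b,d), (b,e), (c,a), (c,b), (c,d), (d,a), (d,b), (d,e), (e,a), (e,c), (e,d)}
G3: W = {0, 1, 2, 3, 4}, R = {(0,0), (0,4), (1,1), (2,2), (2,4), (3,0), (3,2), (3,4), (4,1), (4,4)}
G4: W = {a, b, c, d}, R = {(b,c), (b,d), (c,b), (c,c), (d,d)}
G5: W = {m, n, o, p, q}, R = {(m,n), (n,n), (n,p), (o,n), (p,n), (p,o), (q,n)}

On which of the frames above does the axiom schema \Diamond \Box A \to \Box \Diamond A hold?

Frame correspondent (Sahlqvist): \forall x \forall y \forall z (Rxy \wedge Rxz \to \exists w (Ryw \wedge Rzw)) — i.e. convergence.
G1: fails — Rae and Rae but e and e have no common successor.
G2: condition met.
G3: condition met.
G4: fails — Rbc and Rbd but c and d have no common successor.
G5: condition met.

G2, G3, G5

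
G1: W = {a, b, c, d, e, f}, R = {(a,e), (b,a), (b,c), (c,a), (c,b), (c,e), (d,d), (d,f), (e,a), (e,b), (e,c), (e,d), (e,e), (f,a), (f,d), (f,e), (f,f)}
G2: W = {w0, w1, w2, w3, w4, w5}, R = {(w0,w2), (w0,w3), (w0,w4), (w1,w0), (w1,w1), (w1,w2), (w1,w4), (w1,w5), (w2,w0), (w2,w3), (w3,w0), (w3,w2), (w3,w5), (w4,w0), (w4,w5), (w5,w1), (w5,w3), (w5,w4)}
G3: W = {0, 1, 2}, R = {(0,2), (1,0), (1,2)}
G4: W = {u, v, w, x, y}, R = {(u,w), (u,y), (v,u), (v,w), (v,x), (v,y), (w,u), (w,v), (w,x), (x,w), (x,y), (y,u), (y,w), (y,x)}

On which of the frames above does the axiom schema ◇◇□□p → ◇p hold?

G1, G4

Frame correspondent (Sahlqvist): ∀x ∀y (xR²y → ∃w (yR²w ∧ xRw)) — i.e. a generalized confluence (Geach) condition.
G1: satisfies the condition.
G2: fails — w4R²w4 but no w with w4R²w and w4Rw.
G3: fails — 1R²2 but no w with 2R²w and 1Rw.
G4: satisfies the condition.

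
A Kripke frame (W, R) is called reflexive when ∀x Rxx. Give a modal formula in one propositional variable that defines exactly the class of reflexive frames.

□p → p

A defining formula is □p → p (the T axiom).
Suppose □p→p is valid. At any x set V(p)={w : Rxw}. Then □p holds at x, so p holds at x, i.e. Rxx.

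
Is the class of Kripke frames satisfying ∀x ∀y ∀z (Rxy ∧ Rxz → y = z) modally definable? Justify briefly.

Yes: it is partial functionality, defined by the CD schema ◇q → □q.
Suppose ◇q→□q is valid. Take Rxy, Rxz and set V(q)={y}. Then ◇q at x, so □q at x, so q at z, i.e. z=y.

Yes — defined by ◇q → □q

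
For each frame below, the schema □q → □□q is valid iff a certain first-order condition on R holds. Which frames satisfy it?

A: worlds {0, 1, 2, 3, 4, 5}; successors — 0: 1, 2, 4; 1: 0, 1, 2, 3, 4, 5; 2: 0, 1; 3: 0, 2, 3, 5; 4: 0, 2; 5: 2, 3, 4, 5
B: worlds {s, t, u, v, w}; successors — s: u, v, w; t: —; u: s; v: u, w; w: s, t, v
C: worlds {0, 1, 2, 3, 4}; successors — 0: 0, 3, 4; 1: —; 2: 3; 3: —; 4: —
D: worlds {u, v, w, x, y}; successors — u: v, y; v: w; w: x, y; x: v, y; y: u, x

This is the axiom for transitivity; its first-order frame correspondent is ∀x ∀y ∀z (Rxy ∧ Ryz → Rxz).
A: fails — R53 and R30 but not R50.
B: fails — Rvw and Rwt but not Rvt.
C: condition met.
D: fails — Ruv and Rvw but not Ruw.

C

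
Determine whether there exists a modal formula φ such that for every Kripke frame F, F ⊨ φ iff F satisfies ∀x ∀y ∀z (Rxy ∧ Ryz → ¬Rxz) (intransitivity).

No — not modally definable

Any modally definable frame class is closed under surjective bounded morphisms.
The 7-cycle (worlds 0,1,2,3,4,5,6 with 0→1→2→3→4→5→6→0) is intransitive. Mapping every world to a single reflexive point • is a surjective bounded morphism; the reflexive point is not intransitive (R••∧R•• but R••).
So the class is not modally definable.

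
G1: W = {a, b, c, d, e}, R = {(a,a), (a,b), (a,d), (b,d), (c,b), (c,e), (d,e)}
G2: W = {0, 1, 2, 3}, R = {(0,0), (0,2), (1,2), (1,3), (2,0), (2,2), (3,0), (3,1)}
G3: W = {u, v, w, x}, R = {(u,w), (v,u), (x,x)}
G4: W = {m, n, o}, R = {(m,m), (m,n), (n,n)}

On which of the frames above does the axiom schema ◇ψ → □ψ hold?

The schema corresponds to partial functionality: ∀x ∀y ∀z (Rxy ∧ Rxz → y = z).
G1: fails — a sees both a and b.
G2: fails — 0 sees both 0 and 2.
G3: holds.
G4: fails — m sees both m and n.
Valid on: G3.

G3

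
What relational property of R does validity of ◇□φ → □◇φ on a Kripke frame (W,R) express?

This schema is the .2 axiom.
Its frame correspondent is convergence — ∀x ∀y ∀z (Rxy ∧ Rxz → ∃w (Ryw ∧ Rzw)).

convergence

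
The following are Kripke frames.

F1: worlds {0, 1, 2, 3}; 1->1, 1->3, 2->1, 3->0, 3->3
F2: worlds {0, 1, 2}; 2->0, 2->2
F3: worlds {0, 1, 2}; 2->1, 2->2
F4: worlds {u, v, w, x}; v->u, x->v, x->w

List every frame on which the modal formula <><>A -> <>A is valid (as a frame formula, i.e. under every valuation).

F2, F3

Frame correspondent (Sahlqvist): forall x forall y forall z (Rxy & Ryz -> Rxz) — i.e. transitivity.
F1: fails — R21 and R13 but not R23.
F2: ✓.
F3: ✓.
F4: fails — Rxv and Rvu but not Rxu.
Valid on: F2, F3.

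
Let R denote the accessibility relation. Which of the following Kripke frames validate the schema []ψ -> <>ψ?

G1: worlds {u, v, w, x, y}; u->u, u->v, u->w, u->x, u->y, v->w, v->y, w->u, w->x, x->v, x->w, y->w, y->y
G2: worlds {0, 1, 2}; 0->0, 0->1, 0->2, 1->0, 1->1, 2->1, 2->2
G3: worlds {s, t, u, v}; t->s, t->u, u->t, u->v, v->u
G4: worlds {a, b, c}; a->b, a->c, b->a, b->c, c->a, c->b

The schema corresponds to seriality: forall x exists y Rxy.
G1: satisfies the condition.
G2: satisfies the condition.
G3: fails — world s has no successor.
G4: satisfies the condition.
Valid on: G1, G2, G4.

G1, G2, G4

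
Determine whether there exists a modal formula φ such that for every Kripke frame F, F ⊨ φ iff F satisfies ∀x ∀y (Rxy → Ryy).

This is a Sahlqvist condition; the T□ axiom □(□p → p) defines it.
Suppose □(□p→p) is valid. Take Rxy and set V(p)={w : Ryw}. Then at y, □p holds; since □(□p→p) at x, □p→p at y, so p at y, i.e. Ryy.

Yes, by □(□p → p)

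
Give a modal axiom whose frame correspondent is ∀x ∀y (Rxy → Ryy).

□(□r → r)

A defining formula is □(□r → r) (the T□ axiom).
Suppose □(□r→r) is valid. Take Rxy and set V(r)={w : Ryw}. Then at y, □r holds; since □(□r→r) at x, □r→r at y, so r at y, i.e. Ryy.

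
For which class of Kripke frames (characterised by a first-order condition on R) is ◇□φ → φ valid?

Equivalently (dual form): φ → □◇φ.
Suppose φ→□◇φ is valid. Take Rxy and set V(φ)={x}. Then φ at x, so □◇φ at x, so ◇φ at y, so some z with Ryz has φ; z=x, i.e. Ryx.

symmetry: ∀x ∀y (Rxy → Ryx)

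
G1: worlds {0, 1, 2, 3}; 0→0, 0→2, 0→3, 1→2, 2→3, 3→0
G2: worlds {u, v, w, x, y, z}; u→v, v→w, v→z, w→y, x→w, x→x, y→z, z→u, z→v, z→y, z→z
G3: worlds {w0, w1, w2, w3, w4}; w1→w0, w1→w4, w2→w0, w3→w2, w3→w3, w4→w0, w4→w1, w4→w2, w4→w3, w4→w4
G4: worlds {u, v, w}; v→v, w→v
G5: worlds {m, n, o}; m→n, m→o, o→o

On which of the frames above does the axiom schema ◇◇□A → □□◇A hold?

This is the axiom for a generalized confluence (Geach) condition; its first-order frame correspondent is ∀x ∀y ∀z ((xR²y ∧ xR²z) → ∃w (yRw ∧ zRw)).
G1: fails — 0R²2, 0R²3 but no w with 2Rw and 3Rw.
G2: fails — vR²u, vR²v but no t with uRt and vRt.
G3: fails — w1R²w0, w1R²w0 but no w with w0Rw and w0Rw.
G4: ✓.
G5: ✓.
Valid on: G4, G5.

G4, G5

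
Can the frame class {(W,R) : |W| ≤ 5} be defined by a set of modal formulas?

Not definable by any modal formula

Any modally definable frame class is closed under disjoint unions.
Any modal formula valid on each of 6 disjoint one-world frames is valid on their disjoint union (validity is preserved under disjoint unions). Each one-world frame has |W|=1≤5, but the union has |W|=6.
Hence having at most 5 worlds is not modally definable.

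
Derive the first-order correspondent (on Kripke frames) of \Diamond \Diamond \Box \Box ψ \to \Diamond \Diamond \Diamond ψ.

\forall x \forall y (x R^2 y \to \exists w (y R^2 w \wedge x R^3 w))

This is a Sahlqvist (Geach-type) schema ◇^2□^2ψ → □^0◇^3ψ.
First-order correspondent: \forall x \forall y (x R^2 y \to \exists w (y R^2 w \wedge x R^3 w)).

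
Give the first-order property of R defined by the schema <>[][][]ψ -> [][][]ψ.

forall x forall y forall z ((xRy & x R^3 z) -> exists w (y R^3 w & z = w))

This is a Sahlqvist (Geach-type) schema ◇^1□^3ψ → □^3◇^0ψ.
First-order correspondent: forall x forall y forall z ((xRy & x R^3 z) -> exists w (y R^3 w & z = w)).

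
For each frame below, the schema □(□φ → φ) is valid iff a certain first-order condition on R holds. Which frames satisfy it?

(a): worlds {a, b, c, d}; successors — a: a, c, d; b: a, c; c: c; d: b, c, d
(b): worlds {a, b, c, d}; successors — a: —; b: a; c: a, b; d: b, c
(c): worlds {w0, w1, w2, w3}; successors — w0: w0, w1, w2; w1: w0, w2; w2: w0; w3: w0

The schema corresponds to shift-reflexivity: ∀x ∀y (Rxy → Ryy).
(a): fails — Rdb but not Rbb.
(b): fails — Rdc but not Rcc.
(c): fails — Rw1w2 but not Rw2w2.
Valid on no frame.

none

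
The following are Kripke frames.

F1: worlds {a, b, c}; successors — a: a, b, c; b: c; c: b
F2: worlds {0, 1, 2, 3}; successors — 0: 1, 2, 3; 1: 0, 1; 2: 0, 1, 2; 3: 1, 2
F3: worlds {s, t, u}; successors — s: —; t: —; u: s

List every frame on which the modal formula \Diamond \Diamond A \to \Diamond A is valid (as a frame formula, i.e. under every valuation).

F3

Frame correspondent (Sahlqvist): \forall x \forall y (x R^2 y \to \exists w (y = w \wedge xRw)) — i.e. a generalized confluence (Geach) condition.
F1: fails — bR²b but no w with b=w and bRw.
F2: fails — 0R²0 but no w with 0=w and 0Rw.
F3: holds.
Valid on: F3.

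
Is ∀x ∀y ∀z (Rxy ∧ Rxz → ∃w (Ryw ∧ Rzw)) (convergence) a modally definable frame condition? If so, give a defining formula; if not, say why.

Definable; ◇□r → □◇r defines it

This is a Sahlqvist condition; the .2 axiom ◇□r → □◇r defines it.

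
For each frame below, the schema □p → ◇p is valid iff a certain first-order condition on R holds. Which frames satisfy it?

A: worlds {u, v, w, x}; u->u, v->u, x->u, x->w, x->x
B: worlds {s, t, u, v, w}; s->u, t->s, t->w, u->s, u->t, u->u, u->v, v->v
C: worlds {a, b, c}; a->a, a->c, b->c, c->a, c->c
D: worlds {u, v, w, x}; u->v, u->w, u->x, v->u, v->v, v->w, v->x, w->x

C

Frame correspondent (Sahlqvist): ∀x ∃y Rxy — i.e. seriality.
A: fails — world w has no successor.
B: fails — world w has no successor.
C: satisfies the condition.
D: fails — world x has no successor.
Valid on: C.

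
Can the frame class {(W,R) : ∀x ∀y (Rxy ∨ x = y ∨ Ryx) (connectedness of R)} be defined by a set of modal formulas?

Any modally definable frame class is closed under disjoint unions.
Take 3 disjoint single-world reflexive frames: each is trivially connected, but their disjoint union has 3 worlds with no edge between distinct components, so it is not connected.
So no modal formula (or set of formulas) defines exactly the connected frames.

Not definable by any modal formula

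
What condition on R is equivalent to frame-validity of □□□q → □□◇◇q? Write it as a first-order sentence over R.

This is a Sahlqvist (Geach-type) schema ◇^0□^3q → □^2◇^2q.
First-order correspondent: ∀x ∀z (xR²z → ∃w (xR³w ∧ zR²w)).

∀x ∀z (xR²z → ∃w (xR³w ∧ zR²w))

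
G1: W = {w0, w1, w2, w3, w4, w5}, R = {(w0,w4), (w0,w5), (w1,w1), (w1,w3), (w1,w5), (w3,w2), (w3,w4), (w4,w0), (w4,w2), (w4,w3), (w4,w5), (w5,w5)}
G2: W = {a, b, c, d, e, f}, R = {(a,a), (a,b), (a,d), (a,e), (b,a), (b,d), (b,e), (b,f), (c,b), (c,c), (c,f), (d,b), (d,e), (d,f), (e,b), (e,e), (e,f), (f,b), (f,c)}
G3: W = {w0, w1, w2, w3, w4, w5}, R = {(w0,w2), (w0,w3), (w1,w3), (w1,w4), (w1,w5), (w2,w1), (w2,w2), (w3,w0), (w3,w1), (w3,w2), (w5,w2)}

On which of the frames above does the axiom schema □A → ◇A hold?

G2

The schema corresponds to seriality: ∀x ∃y Rxy.
G1: fails — world w2 has no successor.
G2: holds.
G3: fails — world w4 has no successor.
Valid on: G2.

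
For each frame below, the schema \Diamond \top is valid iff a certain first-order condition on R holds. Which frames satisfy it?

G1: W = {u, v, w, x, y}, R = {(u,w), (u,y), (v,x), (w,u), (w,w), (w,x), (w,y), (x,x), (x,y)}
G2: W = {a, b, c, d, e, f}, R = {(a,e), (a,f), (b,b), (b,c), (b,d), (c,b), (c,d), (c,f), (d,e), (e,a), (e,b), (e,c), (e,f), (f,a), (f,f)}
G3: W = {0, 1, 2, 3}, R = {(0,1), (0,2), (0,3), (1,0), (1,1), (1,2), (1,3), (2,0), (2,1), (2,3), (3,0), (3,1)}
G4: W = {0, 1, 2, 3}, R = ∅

G2, G3

The schema corresponds to seriality: \forall x \exists y Rxy.
G1: fails — world y has no successor.
G2: holds.
G3: holds.
G4: fails — world 0 has no successor.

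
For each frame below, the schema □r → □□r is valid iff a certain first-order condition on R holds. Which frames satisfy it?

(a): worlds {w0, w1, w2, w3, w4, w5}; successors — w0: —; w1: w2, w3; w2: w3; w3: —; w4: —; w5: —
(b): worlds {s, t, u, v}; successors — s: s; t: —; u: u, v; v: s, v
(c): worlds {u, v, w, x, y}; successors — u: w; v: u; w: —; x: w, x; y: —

Frame correspondent (Sahlqvist): ∀x ∀y ∀z (Rxy ∧ Ryz → Rxz) — i.e. transitivity.
(a): satisfies the condition.
(b): fails — Ruv and Rvs but not Rus.
(c): fails — Rvu and Ruw but not Rvw.
Valid on: (a).

(a)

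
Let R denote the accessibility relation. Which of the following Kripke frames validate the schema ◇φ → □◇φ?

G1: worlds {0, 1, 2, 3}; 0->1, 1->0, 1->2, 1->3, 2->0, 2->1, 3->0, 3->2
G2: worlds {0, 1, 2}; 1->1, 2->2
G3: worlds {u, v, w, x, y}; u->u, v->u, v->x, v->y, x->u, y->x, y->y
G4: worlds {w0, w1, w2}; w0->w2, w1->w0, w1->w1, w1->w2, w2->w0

The schema corresponds to the Euclidean property: ∀x ∀y ∀z (Rxy ∧ Rxz → Ryz).
G1: fails — R01 and R01 but not R11.
G2: condition met.
G3: fails — Rvu and Rvx but not Rux.
G4: fails — Rw0w2 and Rw0w2 but not Rw2w2.

G2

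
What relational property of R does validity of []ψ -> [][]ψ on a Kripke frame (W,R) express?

transitivity

Suppose □ψ→□□ψ is valid. Take Rxy, Ryz and set V(ψ)={w : Rxw}. Then □ψ at x, so □□ψ at x, so □ψ at y, so ψ at z, i.e. Rxz.
Conversely, on a frame with transitivity the schema holds at every world under every valuation.
Frame condition: forall x forall y forall z (Rxy & Ryz -> Rxz).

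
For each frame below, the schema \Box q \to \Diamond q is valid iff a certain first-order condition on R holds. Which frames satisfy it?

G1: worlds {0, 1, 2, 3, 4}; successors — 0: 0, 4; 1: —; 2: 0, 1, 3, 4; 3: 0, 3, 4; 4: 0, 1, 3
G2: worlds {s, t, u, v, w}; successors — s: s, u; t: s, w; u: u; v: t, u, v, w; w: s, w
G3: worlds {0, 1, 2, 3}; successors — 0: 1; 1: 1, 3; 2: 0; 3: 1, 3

Frame correspondent (Sahlqvist): \forall x \exists y Rxy — i.e. seriality.
G1: fails — world 1 has no successor.
G2: holds.
G3: holds.
Valid on: G2, G3.

G2, G3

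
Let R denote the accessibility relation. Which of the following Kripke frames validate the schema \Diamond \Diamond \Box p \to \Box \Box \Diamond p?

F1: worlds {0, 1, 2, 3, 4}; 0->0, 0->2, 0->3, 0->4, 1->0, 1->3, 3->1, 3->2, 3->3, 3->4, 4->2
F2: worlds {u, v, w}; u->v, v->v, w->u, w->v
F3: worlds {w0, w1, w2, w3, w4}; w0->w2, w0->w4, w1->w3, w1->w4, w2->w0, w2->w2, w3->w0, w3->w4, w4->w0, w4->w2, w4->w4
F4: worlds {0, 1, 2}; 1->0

This is the axiom for a generalized confluence (Geach) condition; its first-order frame correspondent is \forall x \forall y \forall z ((x R^2 y \wedge x R^2 z) \to \exists w (yRw \wedge zRw)).
F1: fails — 0R²0, 0R²2 but no w with 0Rw and 2Rw.
F2: satisfies the condition.
F3: satisfies the condition.
F4: satisfies the condition.
Valid on: F2, F3, F4.

F2, F3, F4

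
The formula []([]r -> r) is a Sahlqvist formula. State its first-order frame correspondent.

shift-reflexivity: forall x forall y (Rxy -> Ryy)

Suppose □(□r→r) is valid. Take Rxy and set V(r)={w : Ryw}. Then at y, □r holds; since □(□r→r) at x, □r→r at y, so r at y, i.e. Ryy.
Conversely, on a frame with shift-reflexivity the schema holds at every world under every valuation.
So the correspondent is shift-reflexivity.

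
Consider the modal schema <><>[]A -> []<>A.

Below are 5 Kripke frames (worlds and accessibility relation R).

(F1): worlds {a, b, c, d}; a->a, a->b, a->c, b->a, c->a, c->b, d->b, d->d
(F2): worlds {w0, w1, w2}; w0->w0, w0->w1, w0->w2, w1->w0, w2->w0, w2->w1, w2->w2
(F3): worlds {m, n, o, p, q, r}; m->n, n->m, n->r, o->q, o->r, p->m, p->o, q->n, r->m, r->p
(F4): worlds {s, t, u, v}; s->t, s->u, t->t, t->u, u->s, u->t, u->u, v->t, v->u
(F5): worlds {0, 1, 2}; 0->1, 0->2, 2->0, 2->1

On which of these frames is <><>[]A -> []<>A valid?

(F2), (F4)

This is the axiom for a generalized confluence (Geach) condition; its first-order frame correspondent is forall x forall y forall z ((x R^2 y & xRz) -> exists w (yRw & zRw)).
(F1): fails — dR²b, dRd but no w with bRw and dRw.
(F2): ✓.
(F3): fails — mR²m, mRn but no w with mRw and nRw.
(F4): ✓.
(F5): fails — 0R²0, 0R1 but no w with 0Rw and 1Rw.
Valid on: (F2), (F4).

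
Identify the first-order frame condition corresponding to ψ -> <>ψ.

Equivalently (dual form): □ψ → ψ.
Suppose □ψ→ψ is valid. At any x set V(ψ)={w : Rxw}. Then □ψ holds at x, so ψ holds at x, i.e. Rxx.
Conversely, on a frame with reflexivity the schema holds at every world under every valuation.
Frame condition: forall x Rxx.

reflexivity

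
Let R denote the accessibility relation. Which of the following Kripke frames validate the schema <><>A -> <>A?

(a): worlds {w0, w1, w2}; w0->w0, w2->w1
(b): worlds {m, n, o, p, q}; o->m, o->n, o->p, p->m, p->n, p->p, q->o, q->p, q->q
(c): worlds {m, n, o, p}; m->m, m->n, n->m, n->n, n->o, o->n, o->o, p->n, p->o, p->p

(a)

This is the axiom for transitivity; its first-order frame correspondent is forall x forall y forall z (Rxy & Ryz -> Rxz).
(a): condition met.
(b): fails — Rqp and Rpm but not Rqm.
(c): fails — Ron and Rnm but not Rom.
Valid on: (a).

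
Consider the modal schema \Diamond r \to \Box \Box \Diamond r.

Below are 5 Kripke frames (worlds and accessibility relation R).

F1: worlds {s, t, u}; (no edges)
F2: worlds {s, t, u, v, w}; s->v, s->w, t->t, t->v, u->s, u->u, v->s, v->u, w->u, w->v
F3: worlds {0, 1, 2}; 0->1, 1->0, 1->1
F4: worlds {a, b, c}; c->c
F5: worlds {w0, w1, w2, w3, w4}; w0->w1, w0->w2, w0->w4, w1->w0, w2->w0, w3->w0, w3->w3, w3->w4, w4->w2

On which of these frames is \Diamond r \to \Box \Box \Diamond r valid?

F1, F4

The schema corresponds to a generalized confluence (Geach) condition: \forall x \forall y \forall z ((xRy \wedge x R^2 z) \to \exists w (y = w \wedge zRw)).
F1: satisfies the condition.
F2: fails — sRv, sR²u but no w* with v=w* and uRw*.
F3: fails — 1R0, 1R²0 but no w with 0=w and 0Rw.
F4: satisfies the condition.
F5: fails — w0Rw1, w0R²w2 but no w with w1=w and w2Rw.
Valid on: F1, F4.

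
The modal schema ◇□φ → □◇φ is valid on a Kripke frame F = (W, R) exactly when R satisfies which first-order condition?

convergence: ∀x ∀y ∀z (Rxy ∧ Rxz → ∃w (Ryw ∧ Rzw))

Suppose ◇□φ→□◇φ is valid. Take Rxy, Rxz and set V(φ)={w : Ryw}. Then □φ at y so ◇□φ at x, so □◇φ at x, so ◇φ at z, giving w with Rzw and Ryw.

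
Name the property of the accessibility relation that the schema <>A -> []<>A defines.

The Euclidean property

Suppose ◇A→□◇A is valid. Take Rxy, Rxz and set V(A)={y}. Then ◇A at x, so □◇A at x, so ◇A at z, so some w with Rzw has A; w=y, i.e. Rzy. By symmetry of the argument, Ryz.
The converse is a direct semantic check.
So the correspondent is the Euclidean property.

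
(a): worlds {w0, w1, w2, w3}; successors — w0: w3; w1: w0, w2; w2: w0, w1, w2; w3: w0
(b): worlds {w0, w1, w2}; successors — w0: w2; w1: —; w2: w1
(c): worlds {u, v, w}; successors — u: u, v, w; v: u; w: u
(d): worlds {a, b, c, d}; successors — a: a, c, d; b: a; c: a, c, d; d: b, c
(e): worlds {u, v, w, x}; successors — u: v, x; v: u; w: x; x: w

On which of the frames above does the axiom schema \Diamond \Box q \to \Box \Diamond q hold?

Frame correspondent (Sahlqvist): \forall x \forall y \forall z (Rxy \wedge Rxz \to \exists w (Ryw \wedge Rzw)) — i.e. convergence.
(a): fails — Rw1w2 and Rw1w0 but w2 and w0 have no common successor.
(b): fails — Rw2w1 and Rw2w1 but w1 and w1 have no common successor.
(c): holds.
(d): holds.
(e): fails — Ruv and Rux but v and x have no common successor.

(c), (d)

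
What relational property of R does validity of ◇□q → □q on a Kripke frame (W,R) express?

The Euclidean property

This is frame-equivalent to ◇q → □◇q (substitute ¬q for q and contrapose).
Suppose ◇q→□◇q is valid. Take Rxy, Rxz and set V(q)={y}. Then ◇q at x, so □◇q at x, so ◇q at z, so some w with Rzw has q; w=y, i.e. Rzy. By symmetry of the argument, Ryz.
Conversely, on a frame with the Euclidean property the schema holds at every world under every valuation.
Frame condition: ∀x ∀y ∀z (Rxy ∧ Rxz → Ryz).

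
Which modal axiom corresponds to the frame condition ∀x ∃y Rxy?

A defining formula is □ψ → ◇ψ (the D axiom).

□ψ → ◇ψ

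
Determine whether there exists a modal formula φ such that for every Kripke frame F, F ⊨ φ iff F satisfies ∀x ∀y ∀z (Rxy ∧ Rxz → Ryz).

Yes, by ◇q → □◇q

The condition is the Euclidean property. A defining modal formula is ◇q → □◇q.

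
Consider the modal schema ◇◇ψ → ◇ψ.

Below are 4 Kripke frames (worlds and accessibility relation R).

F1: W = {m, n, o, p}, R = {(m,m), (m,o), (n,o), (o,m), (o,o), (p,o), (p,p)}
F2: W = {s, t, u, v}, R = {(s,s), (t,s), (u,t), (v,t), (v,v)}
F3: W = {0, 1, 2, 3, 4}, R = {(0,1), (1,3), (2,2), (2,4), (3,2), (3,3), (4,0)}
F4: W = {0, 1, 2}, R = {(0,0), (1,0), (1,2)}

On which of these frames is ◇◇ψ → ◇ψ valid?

The schema corresponds to transitivity: ∀x ∀y ∀z (Rxy ∧ Ryz → Rxz).
F1: fails — Rno and Rom but not Rnm.
F2: fails — Rut and Rts but not Rus.
F3: fails — R32 and R24 but not R34.
F4: ✓.
Valid on: F4.

F4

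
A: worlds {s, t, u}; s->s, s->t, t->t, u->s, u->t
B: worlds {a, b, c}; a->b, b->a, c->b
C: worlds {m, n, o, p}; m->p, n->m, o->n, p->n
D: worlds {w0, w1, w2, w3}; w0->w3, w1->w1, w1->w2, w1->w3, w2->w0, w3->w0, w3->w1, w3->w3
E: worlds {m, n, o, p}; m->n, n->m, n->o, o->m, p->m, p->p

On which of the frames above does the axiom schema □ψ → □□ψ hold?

Frame correspondent (Sahlqvist): ∀x ∀y ∀z (Rxy ∧ Ryz → Rxz) — i.e. transitivity.
A: satisfies the condition.
B: fails — Rab and Rba but not Raa.
C: fails — Rnm and Rmp but not Rnp.
D: fails — Rw1w2 and Rw2w0 but not Rw1w0.
E: fails — Rom and Rmn but not Ron.
Valid on: A.

A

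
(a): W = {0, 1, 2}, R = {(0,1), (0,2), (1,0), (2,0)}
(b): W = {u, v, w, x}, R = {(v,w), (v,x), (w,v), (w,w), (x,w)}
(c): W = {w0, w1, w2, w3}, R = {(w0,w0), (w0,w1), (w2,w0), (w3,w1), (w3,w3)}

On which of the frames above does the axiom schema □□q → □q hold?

(c)

Frame correspondent (Sahlqvist): ∀x ∀y (Rxy → ∃z (Rxz ∧ Rzy)) — i.e. density.
(a): fails — R01 but no z with R0z and Rz1.
(b): fails — Rvx but no z with Rvz and Rzx.
(c): satisfies the condition.
Valid on: (c).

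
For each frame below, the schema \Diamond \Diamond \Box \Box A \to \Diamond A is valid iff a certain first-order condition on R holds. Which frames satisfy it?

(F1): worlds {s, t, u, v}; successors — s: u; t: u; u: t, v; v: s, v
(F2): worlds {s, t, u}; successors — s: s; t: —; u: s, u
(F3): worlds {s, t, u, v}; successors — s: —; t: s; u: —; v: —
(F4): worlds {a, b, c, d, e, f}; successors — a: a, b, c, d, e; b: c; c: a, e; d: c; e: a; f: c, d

This is the axiom for a generalized confluence (Geach) condition; its first-order frame correspondent is \forall x \forall y (x R^2 y \to \exists w (y R^2 w \wedge xRw)).
(F1): fails — sR²t but no w with tR²w and sRw.
(F2): satisfies the condition.
(F3): satisfies the condition.
(F4): satisfies the condition.
Valid on: (F2), (F3), (F4).

(F2), (F3), (F4)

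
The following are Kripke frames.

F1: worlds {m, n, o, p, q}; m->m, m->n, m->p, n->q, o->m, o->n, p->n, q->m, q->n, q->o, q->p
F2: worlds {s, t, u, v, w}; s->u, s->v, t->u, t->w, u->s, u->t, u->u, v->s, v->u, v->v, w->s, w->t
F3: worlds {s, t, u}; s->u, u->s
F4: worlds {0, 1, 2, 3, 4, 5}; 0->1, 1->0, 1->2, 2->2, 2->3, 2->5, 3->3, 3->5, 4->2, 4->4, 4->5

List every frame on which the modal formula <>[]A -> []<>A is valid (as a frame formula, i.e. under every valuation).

F2, F3

This is the axiom for convergence; its first-order frame correspondent is forall x forall y forall z (Rxy & Rxz -> exists w (Ryw & Rzw)).
F1: fails — Rmm and Rmn but m and n have no common successor.
F2: ✓.
F3: ✓.
F4: fails — R10 and R12 but 0 and 2 have no common successor.
Valid on: F2, F3.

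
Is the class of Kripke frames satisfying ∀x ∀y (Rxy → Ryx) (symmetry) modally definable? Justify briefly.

Yes — defined by q → □◇q

Yes: it is symmetry, defined by the B schema q → □◇q.
Suppose q→□◇q is valid. Take Rxy and set V(q)={x}. Then q at x, so □◇q at x, so ◇q at y, so some z with Ryz has q; z=x, i.e. Ryx.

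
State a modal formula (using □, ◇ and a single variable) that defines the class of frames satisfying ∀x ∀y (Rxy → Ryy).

□(□r → r)

The condition is shift-reflexivity. The T□ schema □(□r → r) defines it.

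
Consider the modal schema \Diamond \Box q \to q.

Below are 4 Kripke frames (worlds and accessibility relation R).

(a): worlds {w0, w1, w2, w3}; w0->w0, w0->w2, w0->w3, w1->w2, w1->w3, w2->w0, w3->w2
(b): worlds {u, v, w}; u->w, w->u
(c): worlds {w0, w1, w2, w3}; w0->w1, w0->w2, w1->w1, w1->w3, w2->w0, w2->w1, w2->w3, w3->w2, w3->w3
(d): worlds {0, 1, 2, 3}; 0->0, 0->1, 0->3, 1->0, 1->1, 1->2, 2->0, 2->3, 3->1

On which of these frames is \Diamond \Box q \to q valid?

(b)

The schema corresponds to symmetry: \forall x \forall y (Rxy \to Ryx).
(a): fails — Rw1w2 but not Rw2w1.
(b): holds.
(c): fails — Rw1w3 but not Rw3w1.
(d): fails — R31 but not R13.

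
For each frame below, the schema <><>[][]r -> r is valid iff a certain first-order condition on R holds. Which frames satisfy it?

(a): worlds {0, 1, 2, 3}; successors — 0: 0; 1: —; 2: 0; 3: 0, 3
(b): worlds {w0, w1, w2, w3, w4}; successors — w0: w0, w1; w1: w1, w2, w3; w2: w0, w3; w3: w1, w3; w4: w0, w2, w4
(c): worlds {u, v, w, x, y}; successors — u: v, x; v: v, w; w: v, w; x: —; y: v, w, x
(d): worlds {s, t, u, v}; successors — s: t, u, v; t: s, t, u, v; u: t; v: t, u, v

Frame correspondent (Sahlqvist): forall x forall y (x R^2 y -> exists w (y R^2 w & x = w)) — i.e. a generalized confluence (Geach) condition.
(a): fails — 2R²0 but no w with 0R²w and 2=w.
(b): fails — w0R²w3 but no w with w3R²w and w0=w.
(c): fails — uR²v but no t with vR²t and u=t.
(d): holds.

(d)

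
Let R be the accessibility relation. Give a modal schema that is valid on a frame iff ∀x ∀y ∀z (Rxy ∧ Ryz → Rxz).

□ψ → □□ψ

The condition is transitivity. The 4 schema □ψ → □□ψ defines it.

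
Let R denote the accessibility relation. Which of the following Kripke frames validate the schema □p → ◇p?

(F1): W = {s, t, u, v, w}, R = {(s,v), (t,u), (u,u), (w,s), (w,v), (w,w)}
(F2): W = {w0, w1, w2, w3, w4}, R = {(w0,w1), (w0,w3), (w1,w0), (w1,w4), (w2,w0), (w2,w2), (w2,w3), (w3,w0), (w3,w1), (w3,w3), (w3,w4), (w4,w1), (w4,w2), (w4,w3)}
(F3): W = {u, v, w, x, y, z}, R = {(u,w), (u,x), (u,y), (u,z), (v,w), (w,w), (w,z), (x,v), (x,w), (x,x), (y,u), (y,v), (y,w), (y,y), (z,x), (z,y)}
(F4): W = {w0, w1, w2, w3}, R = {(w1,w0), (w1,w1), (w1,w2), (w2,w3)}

The schema corresponds to seriality: ∀x ∃y Rxy.
(F1): fails — world v has no successor.
(F2): condition met.
(F3): condition met.
(F4): fails — world w0 has no successor.

(F2), (F3)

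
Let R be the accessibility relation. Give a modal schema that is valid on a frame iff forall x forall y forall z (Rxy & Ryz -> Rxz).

A defining formula is □p → □□p (the 4 axiom).
Suppose □p→□□p is valid. Take Rxy, Ryz and set V(p)={w : Rxw}. Then □p at x, so □□p at x, so □p at y, so p at z, i.e. Rxz.

□p → □□p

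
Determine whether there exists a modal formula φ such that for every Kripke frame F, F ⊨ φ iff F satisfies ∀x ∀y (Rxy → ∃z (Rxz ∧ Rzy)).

The condition is density. A defining modal formula is □□r → □r.
Suppose □□r→□r is valid. Take Rxy and set V(r)={w : xR²w}. Then □□r at x, so □r at x, so r at y, i.e. ∃z(Rxz∧Rzy).

Yes, by □□r → □r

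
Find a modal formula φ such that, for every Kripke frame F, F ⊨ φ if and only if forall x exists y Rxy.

□s → ◇s

A defining formula is □s → ◇s (the D axiom).
Suppose □s→◇s is valid. At any x set V(s)=W. Then □s at x, so ◇s at x, so x has a successor.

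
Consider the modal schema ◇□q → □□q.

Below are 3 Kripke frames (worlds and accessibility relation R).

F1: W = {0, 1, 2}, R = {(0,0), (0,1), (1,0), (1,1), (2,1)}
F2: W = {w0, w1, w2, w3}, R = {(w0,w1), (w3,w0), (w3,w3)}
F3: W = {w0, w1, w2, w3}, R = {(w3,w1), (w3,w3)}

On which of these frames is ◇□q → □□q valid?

F1

Frame correspondent (Sahlqvist): ∀x ∀y ∀z ((xRy ∧ xR²z) → ∃w (yRw ∧ z = w)) — i.e. a generalized confluence (Geach) condition.
F1: condition met.
F2: fails — w3Rw0, w3R²w0 but no w with w0Rw and w0=w.
F3: fails — w3Rw1, w3R²w1 but no w with w1Rw and w1=w.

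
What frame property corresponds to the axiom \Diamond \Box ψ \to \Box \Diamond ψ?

Suppose ◇□ψ→□◇ψ is valid. Take Rxy, Rxz and set V(ψ)={w : Ryw}. Then □ψ at y so ◇□ψ at x, so □◇ψ at x, so ◇ψ at z, giving w with Rzw and Ryw.

convergence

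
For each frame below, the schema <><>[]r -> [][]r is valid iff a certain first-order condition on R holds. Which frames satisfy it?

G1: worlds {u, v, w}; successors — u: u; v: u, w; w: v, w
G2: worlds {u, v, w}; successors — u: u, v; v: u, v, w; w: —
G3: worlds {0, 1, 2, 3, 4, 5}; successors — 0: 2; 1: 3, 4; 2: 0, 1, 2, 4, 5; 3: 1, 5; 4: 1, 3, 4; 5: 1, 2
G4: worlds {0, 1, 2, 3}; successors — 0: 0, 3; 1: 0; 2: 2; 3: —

none

This is the axiom for a generalized confluence (Geach) condition; its first-order frame correspondent is forall x forall y forall z ((x R^2 y & x R^2 z) -> exists w (yRw & z = w)).
G1: fails — vR²u, vR²v but no t with uRt and v=t.
G2: fails — uR²u, uR²w but no t with uRt and w=t.
G3: fails — 0R²0, 0R²0 but no w with 0Rw and 0=w.
G4: fails — 0R²3, 0R²0 but no w with 3Rw and 0=w.
Valid on no frame.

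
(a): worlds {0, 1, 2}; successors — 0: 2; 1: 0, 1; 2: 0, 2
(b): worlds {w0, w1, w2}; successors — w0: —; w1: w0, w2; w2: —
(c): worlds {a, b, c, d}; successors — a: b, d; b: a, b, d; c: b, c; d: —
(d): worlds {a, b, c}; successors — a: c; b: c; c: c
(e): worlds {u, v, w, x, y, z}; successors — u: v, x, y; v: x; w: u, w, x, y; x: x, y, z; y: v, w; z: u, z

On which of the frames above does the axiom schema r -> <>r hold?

Frame correspondent (Sahlqvist): forall x Rxx — i.e. reflexivity.
(a): fails — world 0 does not see itself.
(b): fails — world w0 does not see itself.
(c): fails — world a does not see itself.
(d): fails — world a does not see itself.
(e): fails — world u does not see itself.
Valid on no frame.

none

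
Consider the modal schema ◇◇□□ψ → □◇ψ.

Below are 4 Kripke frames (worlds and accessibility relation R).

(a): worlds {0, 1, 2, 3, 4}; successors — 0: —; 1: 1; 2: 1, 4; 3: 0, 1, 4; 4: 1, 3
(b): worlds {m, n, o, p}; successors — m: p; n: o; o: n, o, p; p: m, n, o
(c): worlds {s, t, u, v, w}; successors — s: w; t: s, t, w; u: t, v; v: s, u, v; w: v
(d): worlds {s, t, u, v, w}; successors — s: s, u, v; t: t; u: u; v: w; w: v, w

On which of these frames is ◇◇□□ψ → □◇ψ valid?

The schema corresponds to a generalized confluence (Geach) condition: ∀x ∀y ∀z ((xR²y ∧ xRz) → ∃w (yR²w ∧ zRw)).
(a): fails — 3R²1, 3R0 but no w with 1R²w and 0Rw.
(b): satisfies the condition.
(c): fails — tR²s, tRs but no w* with sR²w* and sRw*.
(d): fails — sR²u, sRv but no w* with uR²w* and vRw*.
Valid on: (b).

(b)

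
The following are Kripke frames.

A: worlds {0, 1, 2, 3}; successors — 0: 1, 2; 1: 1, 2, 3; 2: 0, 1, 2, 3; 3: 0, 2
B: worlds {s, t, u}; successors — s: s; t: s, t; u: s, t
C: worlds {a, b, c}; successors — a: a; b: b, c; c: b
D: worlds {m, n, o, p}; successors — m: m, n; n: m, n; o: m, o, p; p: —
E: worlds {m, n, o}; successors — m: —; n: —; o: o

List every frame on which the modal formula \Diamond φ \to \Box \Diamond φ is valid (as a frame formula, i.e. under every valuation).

E

Frame correspondent (Sahlqvist): \forall x \forall y \forall z (Rxy \wedge Rxz \to Ryz) — i.e. the Euclidean property.
A: fails — R13 and R11 but not R31.
B: fails — Rts and Rtt but not Rst.
C: fails — Rbc and Rbc but not Rcc.
D: fails — Rom and Rop but not Rmp.
E: ✓.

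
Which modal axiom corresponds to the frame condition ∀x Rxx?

□q → q

A defining formula is □q → q (the T axiom).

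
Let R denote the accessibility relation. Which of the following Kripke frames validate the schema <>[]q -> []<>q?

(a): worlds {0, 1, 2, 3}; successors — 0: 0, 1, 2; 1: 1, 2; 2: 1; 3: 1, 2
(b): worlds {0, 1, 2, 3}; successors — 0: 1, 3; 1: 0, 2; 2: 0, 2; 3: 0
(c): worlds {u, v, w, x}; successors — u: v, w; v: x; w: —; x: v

(a)

The schema corresponds to convergence: forall x forall y forall z (Rxy & Rxz -> exists w (Ryw & Rzw)).
(a): condition met.
(b): fails — R10 and R12 but 0 and 2 have no common successor.
(c): fails — Ruv and Ruw but v and w have no common successor.
Valid on: (a).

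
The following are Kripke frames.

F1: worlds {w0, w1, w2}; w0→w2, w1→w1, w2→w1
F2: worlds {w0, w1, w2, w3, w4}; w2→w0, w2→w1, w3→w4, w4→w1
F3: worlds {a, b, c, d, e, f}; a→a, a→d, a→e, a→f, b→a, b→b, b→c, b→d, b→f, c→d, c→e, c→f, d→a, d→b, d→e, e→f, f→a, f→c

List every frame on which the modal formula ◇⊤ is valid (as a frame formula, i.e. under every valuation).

F1, F3

The schema corresponds to seriality: ∀x ∃y Rxy.
F1: satisfies the condition.
F2: fails — world w0 has no successor.
F3: satisfies the condition.
Valid on: F1, F3.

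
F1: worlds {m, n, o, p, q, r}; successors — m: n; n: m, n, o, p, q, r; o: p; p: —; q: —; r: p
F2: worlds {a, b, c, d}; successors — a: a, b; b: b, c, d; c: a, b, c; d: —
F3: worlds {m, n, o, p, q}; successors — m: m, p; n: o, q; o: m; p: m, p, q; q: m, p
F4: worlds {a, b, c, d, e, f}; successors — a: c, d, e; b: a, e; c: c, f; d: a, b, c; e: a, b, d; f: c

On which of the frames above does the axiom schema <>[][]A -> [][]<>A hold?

Frame correspondent (Sahlqvist): forall x forall y forall z ((xRy & x R^2 z) -> exists w (y R^2 w & zRw)) — i.e. a generalized confluence (Geach) condition.
F1: fails — mRn, mR²p but no w with nR²w and pRw.
F2: fails — aRa, aR²d but no w with aR²w and dRw.
F3: satisfies the condition.
F4: fails — aRc, aR²b but no w with cR²w and bRw.
Valid on: F3.

F3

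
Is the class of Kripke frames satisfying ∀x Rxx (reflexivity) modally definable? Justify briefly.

Yes, by □p → p

Yes: it is reflexivity, defined by the T schema □p → p.
Suppose □p→p is valid. At any x set V(p)={w : Rxw}. Then □p holds at x, so p holds at x, i.e. Rxx.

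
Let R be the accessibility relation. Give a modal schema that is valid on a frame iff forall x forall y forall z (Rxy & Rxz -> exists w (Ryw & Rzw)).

The condition is convergence. The .2 schema ◇□ψ → □◇ψ defines it.
Suppose ◇□ψ→□◇ψ is valid. Take Rxy, Rxz and set V(ψ)={w : Ryw}. Then □ψ at y so ◇□ψ at x, so □◇ψ at x, so ◇ψ at z, giving w with Rzw and Ryw.

◇□ψ → □◇ψ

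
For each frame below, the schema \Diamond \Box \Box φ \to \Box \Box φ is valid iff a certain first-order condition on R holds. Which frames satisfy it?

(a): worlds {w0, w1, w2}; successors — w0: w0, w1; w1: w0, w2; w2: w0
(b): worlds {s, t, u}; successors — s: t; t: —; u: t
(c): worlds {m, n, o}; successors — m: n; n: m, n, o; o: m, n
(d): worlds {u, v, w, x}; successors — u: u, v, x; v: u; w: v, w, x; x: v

The schema corresponds to a generalized confluence (Geach) condition: \forall x \forall y \forall z ((xRy \wedge x R^2 z) \to \exists w (y R^2 w \wedge z = w)).
(a): fails — w0Rw1, w0R²w2 but no w with w1R²w and w2=w.
(b): holds.
(c): holds.
(d): fails — uRx, uR²v but no t with xR²t and v=t.

(b), (c)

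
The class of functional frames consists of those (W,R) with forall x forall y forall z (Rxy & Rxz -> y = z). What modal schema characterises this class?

A defining formula is ◇q → □q (the CD axiom).
Suppose ◇q→□q is valid. Take Rxy, Rxz and set V(q)={y}. Then ◇q at x, so □q at x, so q at z, i.e. z=y.

◇q → □q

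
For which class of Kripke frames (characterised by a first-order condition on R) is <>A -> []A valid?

partial functionality: forall x forall y forall z (Rxy & Rxz -> y = z)

Suppose ◇A→□A is valid. Take Rxy, Rxz and set V(A)={y}. Then ◇A at x, so □A at x, so A at z, i.e. z=y.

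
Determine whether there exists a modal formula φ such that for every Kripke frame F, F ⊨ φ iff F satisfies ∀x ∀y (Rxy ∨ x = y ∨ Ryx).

Any modally definable frame class is closed under disjoint unions.
Take 3 disjoint single-world reflexive frames: each is trivially connected, but their disjoint union has 3 worlds with no edge between distinct components, so it is not connected.
So the class is not modally definable.

No — not modally definable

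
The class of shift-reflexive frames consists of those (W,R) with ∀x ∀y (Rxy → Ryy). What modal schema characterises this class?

□(□p → p)

The condition is shift-reflexivity. The T□ schema □(□p → p) defines it.
Suppose □(□p→p) is valid. Take Rxy and set V(p)={w : Ryw}. Then at y, □p holds; since □(□p→p) at x, □p→p at y, so p at y, i.e. Ryy.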